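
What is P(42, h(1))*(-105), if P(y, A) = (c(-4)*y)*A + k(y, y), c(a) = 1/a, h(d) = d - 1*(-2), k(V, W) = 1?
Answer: 6405/2 ≈ 3202.5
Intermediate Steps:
h(d) = 2 + d (h(d) = d + 2 = 2 + d)
c(a) = 1/a
P(y, A) = 1 - A*y/4 (P(y, A) = (y/(-4))*A + 1 = (-y/4)*A + 1 = -A*y/4 + 1 = 1 - A*y/4)
P(42, h(1))*(-105) = (1 - ¼*(2 + 1)*42)*(-105) = (1 - ¼*3*42)*(-105) = (1 - 63/2)*(-105) = -61/2*(-105) = 6405/2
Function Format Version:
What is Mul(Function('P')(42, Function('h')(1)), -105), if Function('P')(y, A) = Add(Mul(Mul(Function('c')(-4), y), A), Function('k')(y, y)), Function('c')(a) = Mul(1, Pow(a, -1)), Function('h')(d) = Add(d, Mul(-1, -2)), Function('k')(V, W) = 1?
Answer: Rational(6405, 2) ≈ 3202.5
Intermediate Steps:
Function('h')(d) = Add(2, d) (Function('h')(d) = Add(d, 2) = Add(2, d))
Function('c')(a) = Pow(a, -1)
Function('P')(y, A) = Add(1, Mul(Rational(-1, 4), A, y)) (Function('P')(y, A) = Add(Mul(Mul(Pow(-4, -1), y), A), 1) = Add(Mul(Mul(Rational(-1, 4), y), A), 1) = Add(Mul(Rational(-1, 4), A, y), 1) = Add(1, Mul(Rational(-1, 4), A, y)))
Mul(Function('P')(42, Function('h')(1)), -105) = Mul(Add(1, Mul(Rational(-1, 4), Add(2, 1), 42)), -105) = Mul(Add(1, Mul(Rational(-1, 4), 3, 42)), -105) = Mul(Add(1, Rational(-63, 2)), -105) = Mul(Rational(-61, 2), -105) = Rational(6405, 2)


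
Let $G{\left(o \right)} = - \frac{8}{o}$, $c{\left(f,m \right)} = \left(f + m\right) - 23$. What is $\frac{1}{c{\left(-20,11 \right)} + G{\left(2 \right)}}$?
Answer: $- \frac{1}{36} \approx -0.027778$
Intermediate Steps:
$c{\left(f,m \right)} = -23 + f + m$
$\frac{1}{c{\left(-20,11 \right)} + G{\left(2 \right)}} = \frac{1}{\left(-23 - 20 + 11\right) - \frac{8}{2}} = \frac{1}{-32 - 4} = \frac{1}{-36} = - \frac{1}{36}$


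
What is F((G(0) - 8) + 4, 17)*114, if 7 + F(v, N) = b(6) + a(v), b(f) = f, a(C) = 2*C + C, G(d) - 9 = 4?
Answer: 2964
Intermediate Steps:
G(d) = 13 (G(d) = 9 + 4 = 13)
a(C) = 3*C
F(v, N) = -1 + 3*v (F(v, N) = -7 + (6 + 3*v) = -1 + 3*v)
F((G(0) - 8) + 4, 17)*114 = (-1 + 3*((13 - 8) + 4))*114 = (-1 + 3*(5 + 4))*114 = (-1 + 3*9)*114 = (-1 + 27)*114 = 26*114 = 2964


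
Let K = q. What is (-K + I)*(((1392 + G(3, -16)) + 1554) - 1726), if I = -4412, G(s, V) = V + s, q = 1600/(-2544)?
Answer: -846599456/159 ≈ -5.3245e+6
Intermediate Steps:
q = -100/159 (q = 1600*(-1/2544) = -100/159 ≈ -0.62893)
K = -100/159 ≈ -0.62893
(-K + I)*(((1392 + G(3, -16)) + 1554) - 1726) = (-1*(-100/159) - 4412)*(((1392 + (-16 + 3)) + 1554) - 1726) = (100/159 - 4412)*(((1392 - 13) + 1554) - 1726) = -701408*((1379 + 1554) - 1726)/159 = -701408*(2933 - 1726)/159 = -701408/159*1207 = -846599456/159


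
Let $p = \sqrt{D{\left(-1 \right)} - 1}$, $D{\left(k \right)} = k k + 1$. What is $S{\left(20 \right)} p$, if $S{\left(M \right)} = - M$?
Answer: $-20$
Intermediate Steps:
$D{\left(k \right)} = 1 + k^{2}$ ($D{\left(k \right)} = k^{2} + 1 = 1 + k^{2}$)
$p = 1$ ($p = \sqrt{\left(1 + \left(-1\right)^{2}\right) - 1} = \sqrt{\left(1 + 1\right) - 1} = \sqrt{2 - 1} = \sqrt{1} = 1$)
$S{\left(20 \right)} p = \left(-1\right) 20 \cdot 1 = \left(-20\right) 1 = -20$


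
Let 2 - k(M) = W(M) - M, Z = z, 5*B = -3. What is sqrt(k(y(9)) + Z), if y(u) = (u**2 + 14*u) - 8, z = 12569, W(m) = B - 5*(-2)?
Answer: sqrt(319015)/5 ≈ 112.96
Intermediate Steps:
B = -3/5 (B = (1/5)*(-3) = -3/5 ≈ -0.60000)
W(m) = 47/5 (W(m) = -3/5 - 5*(-2) = -3/5 + 10 = 47/5)
y(u) = -8 + u**2 + 14*u
Z = 12569
k(M) = -37/5 + M (k(M) = 2 - (47/5 - M) = 2 + (-47/5 + M) = -37/5 + M)
sqrt(k(y(9)) + Z) = sqrt((-37/5 + (-8 + 9**2 + 14*9)) + 12569) = sqrt((-37/5 + (-8 + 81 + 126)) + 12569) = sqrt((-37/5 + 199) + 12569) = sqrt(958/5 + 12569) = sqrt(63803/5) = sqrt(319015)/5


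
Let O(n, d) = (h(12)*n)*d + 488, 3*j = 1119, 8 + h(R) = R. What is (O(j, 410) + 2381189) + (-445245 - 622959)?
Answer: 1925193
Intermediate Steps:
h(R) = -8 + R
j = 373 (j = (1/3)*1119 = 373)
O(n, d) = 488 + 4*d*n (O(n, d) = ((-8 + 12)*n)*d + 488 = (4*n)*d + 488 = 4*d*n + 488 = 488 + 4*d*n)
(O(j, 410) + 2381189) + (-445245 - 622959) = ((488 + 4*410*373) + 2381189) + (-445245 - 622959) = ((488 + 611720) + 2381189) - 1068204 = (612208 + 2381189) - 1068204 = 2993397 - 1068204 = 1925193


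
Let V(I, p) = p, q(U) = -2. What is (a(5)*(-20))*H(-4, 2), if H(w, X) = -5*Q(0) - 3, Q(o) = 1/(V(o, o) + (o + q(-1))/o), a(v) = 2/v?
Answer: 24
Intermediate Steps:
Q(o) = 1/(o + (-2 + o)/o) (Q(o) = 1/(o + (o - 2)/o) = 1/(o + (-2 + o)/o))
H(w, X) = -3 (H(w, X) = -0/(-2 + 0 + 0**2) - 3 = -0/(-2 + 0 + 0) - 3 = -0/(-2) - 3 = -0*(-1)/2 - 3 = -5*0 - 3 = 0 - 3 = -3)
(a(5)*(-20))*H(-4, 2) = ((2/5)*(-20))*(-3) = -8*(-3) = 24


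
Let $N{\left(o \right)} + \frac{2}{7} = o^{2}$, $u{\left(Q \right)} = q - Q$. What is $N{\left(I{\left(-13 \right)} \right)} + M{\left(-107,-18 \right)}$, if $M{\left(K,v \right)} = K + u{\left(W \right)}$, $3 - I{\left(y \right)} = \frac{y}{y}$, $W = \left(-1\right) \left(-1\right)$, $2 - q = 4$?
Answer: $- \frac{744}{7} \approx -106.29$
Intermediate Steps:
$q = -2$ ($q = 2 - 4 = -2$)
$W = 1$
$u{\left(Q \right)} = -2 - Q$
$I{\left(y \right)} = 2$ ($I{\left(y \right)} = 3 - \frac{y}{y} = 3 - 1 = 2$)
$M{\left(K,v \right)} = -3 + K$ ($M{\left(K,v \right)} = K - 3 = -3 + K$)
$N{\left(o \right)} = - \frac{2}{7} + o^{2}$
$N{\left(I{\left(-13 \right)} \right)} + M{\left(-107,-18 \right)} = \left(- \frac{2}{7} + 2^{2}\right) - 110 = \left(- \frac{2}{7} + 4\right) - 110 = \frac{26}{7} - 110 = - \frac{744}{7}$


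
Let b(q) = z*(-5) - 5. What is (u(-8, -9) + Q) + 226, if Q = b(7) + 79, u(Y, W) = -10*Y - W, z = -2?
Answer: 399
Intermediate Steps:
u(Y, W) = -W - 10*Y
b(q) = 5 (b(q) = -2*(-5) - 5 = 10 - 5 = 5)
Q = 84 (Q = 5 + 79 = 84)
(u(-8, -9) + Q) + 226 = ((-1*(-9) - 10*(-8)) + 84) + 226 = ((9 + 80) + 84) + 226 = (89 + 84) + 226 = 173 + 226 = 399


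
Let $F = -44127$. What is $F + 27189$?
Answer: $-16938$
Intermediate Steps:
$F + 27189 = -44127 + 27189 = -16938$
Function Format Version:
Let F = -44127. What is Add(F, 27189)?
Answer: -16938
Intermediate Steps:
Add(F, 27189) = Add(-44127, 27189) = -16938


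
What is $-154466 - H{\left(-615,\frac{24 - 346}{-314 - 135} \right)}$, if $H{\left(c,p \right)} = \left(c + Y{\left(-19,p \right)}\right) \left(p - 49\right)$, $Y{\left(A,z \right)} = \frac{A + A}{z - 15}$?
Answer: $- \frac{529907096149}{2879437} \approx -1.8403 \cdot 10^{5}$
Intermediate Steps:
$Y{\left(A,z \right)} = \frac{2 A}{-15 + z}$
$H{\left(c,p \right)} = \left(-49 + p\right) \left(c - \frac{38}{-15 + p}\right)$ ($H{\left(c,p \right)} = \left(c + 2 \left(-19\right) \frac{1}{-15 + p}\right) \left(p - 49\right) = \left(c - \frac{38}{-15 + p}\right) \left(-49 + p\right) = \left(-49 + p\right) \left(c - \frac{38}{-15 + p}\right)$)
$-154466 - H{\left(-615,\frac{24 - 346}{-314 - 135} \right)} = -154466 - \frac{1862 - 38 \frac{24 - 346}{-314 - 135} - 615 \left(-49 + \frac{24 - 346}{-314 - 135}\right) \left(-15 + \frac{24 - 346}{-314 - 135}\right)}{-15 + \frac{24 - 346}{-314 - 135}} = -154466 - \frac{1862 - 38 \left(- \frac{322}{-449}\right) - 615 \left(-49 - \frac{322}{-449}\right) \left(-15 - \frac{322}{-449}\right)}{-15 - \frac{322}{-449}} = -154466 - \frac{1862 - 38 \left(\left(-322\right) \left(- \frac{1}{449}\right)\right) - 615 \left(-49 - - \frac{322}{449}\right) \left(-15 - - \frac{322}{449}\right)}{-15 - - \frac{322}{449}} = -154466 - \frac{1862 - \frac{12236}{449} - 615 \left(-49 + \frac{322}{449}\right) \left(-15 + \frac{322}{449}\right)}{-15 + \frac{322}{449}} = -154466 - \frac{1862 - \frac{12236}{449} - \left(- \frac{13332585}{449}\right) \left(- \frac{6413}{449}\right)}{- \frac{6413}{449}} = -154466 - - \frac{449 \left(1862 - \frac{12236}{449} - \frac{85501867605}{201601}\right)}{6413} = -154466 - \left(- \frac{449}{6413}\right) \left(- \frac{85131980507}{201601}\right) = -154466 - \frac{85131980507}{2879437} = - \frac{529907096149}{2879437}$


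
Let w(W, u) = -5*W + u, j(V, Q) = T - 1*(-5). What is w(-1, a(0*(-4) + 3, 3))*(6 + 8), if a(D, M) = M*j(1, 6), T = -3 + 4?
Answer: 322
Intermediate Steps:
T = 1
j(V, Q) = 6 (j(V, Q) = 1 - 1*(-5) = 1 + 5 = 6)
a(D, M) = 6*M (a(D, M) = M*6 = 6*M)
w(W, u) = u - 5*W
w(-1, a(0*(-4) + 3, 3))*(6 + 8) = (6*3 - 5*(-1))*(6 + 8) = (18 + 5)*14 = 23*14 = 322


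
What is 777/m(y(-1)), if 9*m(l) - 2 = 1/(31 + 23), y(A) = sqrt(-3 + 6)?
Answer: 377622/109 ≈ 3464.4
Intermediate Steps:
y(A) = sqrt(3)
m(l) = 109/486 (m(l) = 2/9 + 1/(9*(31 + 23)) = 2/9 + (1/9)/54 = 2/9 + (1/9)*(1/54) = 2/9 + 1/486 = 109/486)
777/m(y(-1)) = 777/(109/486) = 777*(486/109) = 377622/109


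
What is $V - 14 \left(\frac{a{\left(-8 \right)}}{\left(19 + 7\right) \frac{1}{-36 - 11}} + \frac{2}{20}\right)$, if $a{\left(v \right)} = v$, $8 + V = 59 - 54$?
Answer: $- \frac{13446}{65} \approx -206.86$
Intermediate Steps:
$V = -3$ ($V = -8 + \left(59 - 54\right) = -8 + 5 = -3$)
$V - 14 \left(\frac{a{\left(-8 \right)}}{\left(19 + 7\right) \frac{1}{-36 - 11}} + \frac{2}{20}\right) = -3 - 14 \left(- \frac{8}{\left(19 + 7\right) \frac{1}{-36 - 11}} + \frac{2}{20}\right) = -3 - 14 \left(- \frac{8}{26 \frac{1}{-47}} + 2 \cdot \frac{1}{20}\right) = -3 - 14 \left(- \frac{8}{26 \left(- \frac{1}{47}\right)} + \frac{1}{10}\right) = -3 - 14 \left(- \frac{8}{- \frac{26}{47}} + \frac{1}{10}\right) = -3 - 14 \left(\left(-8\right) \left(- \frac{47}{26}\right) + \frac{1}{10}\right) = -3 - 14 \left(\frac{188}{13} + \frac{1}{10}\right) = -3 - \frac{13251}{65} = - \frac{13446}{65}$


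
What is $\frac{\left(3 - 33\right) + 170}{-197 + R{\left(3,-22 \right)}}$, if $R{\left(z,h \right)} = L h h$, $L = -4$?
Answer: $- \frac{140}{2133} \approx -0.065635$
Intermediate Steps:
$R{\left(z,h \right)} = - 4 h^{2}$ ($R{\left(z,h \right)} = - 4 h h = - 4 h^{2}$)
$\frac{\left(3 - 33\right) + 170}{-197 + R{\left(3,-22 \right)}} = \frac{\left(3 - 33\right) + 170}{-197 - 4 \left(-22\right)^{2}} = \frac{\left(3 - 33\right) + 170}{-197 - 1936} = \frac{-30 + 170}{-197 - 1936} = \frac{140}{-2133} = 140 \left(- \frac{1}{2133}\right) = - \frac{140}{2133}$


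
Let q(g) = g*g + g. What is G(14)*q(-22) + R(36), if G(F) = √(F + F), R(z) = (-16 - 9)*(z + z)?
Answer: -1800 + 924*√7 ≈ 644.67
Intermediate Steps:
R(z) = -50*z
q(g) = g + g² (q(g) = g² + g = g + g²)
G(F) = √2*√F (G(F) = √(2*F) = √2*√F)
G(14)*q(-22) + R(36) = (√2*√14)*(-22*(1 - 22)) - 50*36 = (2*√7)*(-22*(-21)) - 1800 = (2*√7)*462 - 1800 = 924*√7 - 1800 = -1800 + 924*√7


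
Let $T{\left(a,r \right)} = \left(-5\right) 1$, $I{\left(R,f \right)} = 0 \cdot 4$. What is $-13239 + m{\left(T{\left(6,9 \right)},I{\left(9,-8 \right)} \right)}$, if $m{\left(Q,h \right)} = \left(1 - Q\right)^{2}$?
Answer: $-13203$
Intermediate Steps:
$I{\left(R,f \right)} = 0$
$T{\left(a,r \right)} = -5$
$-13239 + m{\left(T{\left(6,9 \right)},I{\left(9,-8 \right)} \right)} = -13239 + \left(-1 - 5\right)^{2} = -13239 + \left(-6\right)^{2} = -13239 + 36 = -13203$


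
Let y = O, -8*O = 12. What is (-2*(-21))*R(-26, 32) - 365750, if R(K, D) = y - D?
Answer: -367157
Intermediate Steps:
O = -3/2 (O = -⅛*12 = -3/2 ≈ -1.5000)
y = -3/2 ≈ -1.5000
R(K, D) = -3/2 - D
(-2*(-21))*R(-26, 32) - 365750 = (-2*(-21))*(-3/2 - 1*32) - 365750 = 42*(-3/2 - 32) - 365750 = 42*(-67/2) - 365750 = -1407 - 365750 = -367157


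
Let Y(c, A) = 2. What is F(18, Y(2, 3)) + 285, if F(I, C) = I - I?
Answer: 285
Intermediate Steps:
F(I, C) = 0
F(18, Y(2, 3)) + 285 = 0 + 285 = 285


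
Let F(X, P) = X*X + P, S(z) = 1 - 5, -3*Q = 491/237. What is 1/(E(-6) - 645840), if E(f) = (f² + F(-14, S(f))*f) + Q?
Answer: -711/459986207 ≈ -1.5457e-6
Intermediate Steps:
Q = -491/711 (Q = -491/(3*237) = -⅓*491/237 = -491/711 ≈ -0.69058)
S(z) = -4
F(X, P) = P + X² (F(X, P) = X² + P = P + X²)
E(f) = -491/711 + f² + 192*f (E(f) = (f² + (-4 + (-14)²)*f) - 491/711 = (f² + (-4 + 196)*f) - 491/711 = (f² + 192*f) - 491/711 = -491/711 + f² + 192*f)
1/(E(-6) - 645840) = 1/((-491/711 + (-6)² + 192*(-6)) - 645840) = 1/((-491/711 + 36 - 1152) - 645840) = 1/(-793967/711 - 645840) = 1/(-459986207/711) = -711/459986207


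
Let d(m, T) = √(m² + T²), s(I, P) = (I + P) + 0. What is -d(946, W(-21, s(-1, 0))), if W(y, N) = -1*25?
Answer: -√895541 ≈ -946.33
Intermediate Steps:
s(I, P) = I + P
W(y, N) = -25
d(m, T) = √(T² + m²)
-d(946, W(-21, s(-1, 0))) = -√((-25)² + 946²) = -√(625 + 894916) = -√895541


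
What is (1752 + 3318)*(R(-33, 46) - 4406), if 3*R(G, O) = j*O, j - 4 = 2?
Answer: -21871980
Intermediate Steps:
j = 6 (j = 4 + 2 = 6)
R(G, O) = 2*O (R(G, O) = (6*O)/3 = 2*O)
(1752 + 3318)*(R(-33, 46) - 4406) = (1752 + 3318)*(2*46 - 4406) = 5070*(92 - 4406) = 5070*(-4314) = -21871980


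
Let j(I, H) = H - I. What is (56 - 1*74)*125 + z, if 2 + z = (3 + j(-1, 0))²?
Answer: -2236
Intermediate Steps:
z = 14 (z = -2 + (3 + (0 - 1*(-1)))² = -2 + (3 + (0 + 1))² = -2 + (3 + 1)² = -2 + 4² = -2 + 16 = 14)
(56 - 1*74)*125 + z = (56 - 1*74)*125 + 14 = (56 - 74)*125 + 14 = -18*125 + 14 = -2250 + 14 = -2236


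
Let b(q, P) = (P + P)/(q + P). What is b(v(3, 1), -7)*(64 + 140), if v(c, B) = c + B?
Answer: 952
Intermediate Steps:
v(c, B) = B + c
b(q, P) = 2*P/(P + q) (b(q, P) = (2*P)/(P + q) = 2*P/(P + q))
b(v(3, 1), -7)*(64 + 140) = (2*(-7)/(-7 + (1 + 3)))*(64 + 140) = (2*(-7)/(-7 + 4))*204 = (2*(-7)/(-3))*204 = (2*(-7)*(-⅓))*204 = (14/3)*204 = 952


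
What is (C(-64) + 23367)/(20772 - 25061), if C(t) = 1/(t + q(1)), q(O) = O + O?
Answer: -1448753/265918 ≈ -5.4481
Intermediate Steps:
q(O) = 2*O
C(t) = 1/(2 + t) (C(t) = 1/(t + 2*1) = 1/(t + 2) = 1/(2 + t))
(C(-64) + 23367)/(20772 - 25061) = (1/(2 - 64) + 23367)/(20772 - 25061) = (1/(-62) + 23367)/(-4289) = (-1/62 + 23367)*(-1/4289) = (1448753/62)*(-1/4289) = -1448753/265918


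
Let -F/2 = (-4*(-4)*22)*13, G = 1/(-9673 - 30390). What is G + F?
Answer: -366656577/40063 ≈ -9152.0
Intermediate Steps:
G = -1/40063 (G = 1/(-40063) = -1/40063 ≈ -2.4961e-5)
F = -9152 (F = -2*-4*(-4)*22*13 = -2*16*22*13 = -704*13 = -2*4576 = -9152)
G + F = -1/40063 - 9152 = -366656577/40063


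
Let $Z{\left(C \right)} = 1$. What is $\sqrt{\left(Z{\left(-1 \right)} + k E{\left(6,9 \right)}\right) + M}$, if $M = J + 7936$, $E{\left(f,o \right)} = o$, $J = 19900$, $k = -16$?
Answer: $3 \sqrt{3077} \approx 166.41$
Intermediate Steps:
$M = 27836$ ($M = 19900 + 7936 = 27836$)
$\sqrt{\left(Z{\left(-1 \right)} + k E{\left(6,9 \right)}\right) + M} = \sqrt{\left(1 - 144\right) + 27836} = \sqrt{-143 + 27836} = \sqrt{27693} = 3 \sqrt{3077}$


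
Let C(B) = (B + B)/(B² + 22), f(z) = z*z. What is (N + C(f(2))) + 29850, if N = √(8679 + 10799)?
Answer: 567154/19 + √19478 ≈ 29990.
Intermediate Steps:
f(z) = z²
N = √19478 ≈ 139.56
C(B) = 2*B/(22 + B²) (C(B) = (2*B)/(22 + B²) = 2*B/(22 + B²))
(N + C(f(2))) + 29850 = (√19478 + 2*2²/(22 + (2²)²)) + 29850 = (√19478 + 2*4/(22 + 4²)) + 29850 = (√19478 + 2*4/(22 + 16)) + 29850 = (√19478 + 2*4/38) + 29850 = (√19478 + 2*4*(1/38)) + 29850 = (√19478 + 4/19) + 29850 = (4/19 + √19478) + 29850 = 567154/19 + √19478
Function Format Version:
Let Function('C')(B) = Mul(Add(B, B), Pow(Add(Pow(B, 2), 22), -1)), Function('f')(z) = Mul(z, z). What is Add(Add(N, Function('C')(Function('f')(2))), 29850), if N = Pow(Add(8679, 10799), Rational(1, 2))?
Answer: Add(Rational(567154, 19), Pow(19478, Rational(1, 2))) ≈ 29990.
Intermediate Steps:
Function('f')(z) = Pow(z, 2)
N = Pow(19478, Rational(1, 2)) ≈ 139.56
Function('C')(B) = Mul(2, B, Pow(Add(22, Pow(B, 2)), -1)) (Function('C')(B) = Mul(Mul(2, B), Pow(Add(22, Pow(B, 2)), -1)) = Mul(2, B, Pow(Add(22, Pow(B, 2)), -1)))
Add(Add(N, Function('C')(Function('f')(2))), 29850) = Add(Add(Pow(19478, Rational(1, 2)), Mul(2, Pow(2, 2), Pow(Add(22, Pow(Pow(2, 2), 2)), -1))), 29850) = Add(Add(Pow(19478, Rational(1, 2)), Mul(2, 4, Pow(Add(22, Pow(4, 2)), -1))), 29850) = Add(Add(Pow(19478, Rational(1, 2)), Mul(2, 4, Pow(Add(22, 16), -1))), 29850) = Add(Add(Pow(19478, Rational(1, 2)), Mul(2, 4, Pow(38, -1))), 29850) = Add(Add(Pow(19478, Rational(1, 2)), Mul(2, 4, Rational(1, 38))), 29850) = Add(Add(Pow(19478, Rational(1, 2)), Rational(4, 19)), 29850) = Add(Add(Rational(4, 19), Pow(19478, Rational(1, 2))), 29850) = Add(Rational(567154, 19), Pow(19478, Rational(1, 2)))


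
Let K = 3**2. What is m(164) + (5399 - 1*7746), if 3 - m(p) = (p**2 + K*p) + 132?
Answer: -30848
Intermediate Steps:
K = 9
m(p) = -129 - p**2 - 9*p (m(p) = 3 - ((p**2 + 9*p) + 132) = 3 - (132 + p**2 + 9*p) = 3 + (-132 - p**2 - 9*p) = -129 - p**2 - 9*p)
m(164) + (5399 - 1*7746) = (-129 - 1*164**2 - 9*164) + (5399 - 1*7746) = (-129 - 1*26896 - 1476) + (5399 - 7746) = (-129 - 26896 - 1476) - 2347 = -28501 - 2347 = -30848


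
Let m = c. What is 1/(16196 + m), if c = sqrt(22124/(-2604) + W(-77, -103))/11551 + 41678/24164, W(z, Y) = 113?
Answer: 4191367629670808620698/67890619389379691151144347 - 275290455008*sqrt(692013)/67890619389379691151144347 ≈ 6.1737e-5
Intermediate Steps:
c = 2977/1726 + 8*sqrt(692013)/7519701 (c = sqrt(22124/(-2604) + 113)/11551 + 41678/24164 = sqrt(22124*(-1/2604) + 113)*(1/11551) + 41678*(1/24164) = sqrt(-5531/651 + 113)*(1/11551) + 2977/1726 = sqrt(68032/651)*(1/11551) + 2977/1726 = (8*sqrt(692013)/651)*(1/11551) + 2977/1726 = 8*sqrt(692013)/7519701 + 2977/1726 = 2977/1726 + 8*sqrt(692013)/7519701 ≈ 1.7257)
m = 2977/1726 + 8*sqrt(692013)/7519701 ≈ 1.7257
1/(16196 + m) = 1/(16196 + (2977/1726 + 8*sqrt(692013)/7519701)) = 1/(27957273/1726 + 8*sqrt(692013)/7519701)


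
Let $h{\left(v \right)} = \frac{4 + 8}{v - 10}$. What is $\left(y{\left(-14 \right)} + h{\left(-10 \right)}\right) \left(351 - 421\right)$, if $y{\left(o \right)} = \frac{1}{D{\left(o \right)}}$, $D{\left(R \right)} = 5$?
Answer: $28$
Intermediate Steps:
$h{\left(v \right)} = \frac{12}{-10 + v}$
$y{\left(o \right)} = \frac{1}{5}$
$\left(y{\left(-14 \right)} + h{\left(-10 \right)}\right) \left(351 - 421\right) = \left(\frac{1}{5} + \frac{12}{-10 - 10}\right) \left(351 - 421\right) = \left(\frac{1}{5} + \frac{12}{-20}\right) \left(-70\right) = \left(\frac{1}{5} + 12 \left(- \frac{1}{20}\right)\right) \left(-70\right) = \left(\frac{1}{5} - \frac{3}{5}\right) \left(-70\right) = \left(- \frac{2}{5}\right) \left(-70\right) = 28$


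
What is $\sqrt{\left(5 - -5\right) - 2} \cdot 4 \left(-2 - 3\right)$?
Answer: $- 40 \sqrt{2} \approx -56.569$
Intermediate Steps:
$\sqrt{\left(5 - -5\right) - 2} \cdot 4 \left(-2 - 3\right) = \sqrt{\left(5 + 5\right) - 2} \cdot 4 \left(-5\right) = \sqrt{10 - 2} \cdot 4 \left(-5\right) = \sqrt{8} \cdot 4 \left(-5\right) = 2 \sqrt{2} \cdot 4 \left(-5\right) = 8 \sqrt{2} \left(-5\right) = - 40 \sqrt{2}$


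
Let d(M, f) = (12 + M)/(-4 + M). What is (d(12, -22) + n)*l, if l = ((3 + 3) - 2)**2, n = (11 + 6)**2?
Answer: 4672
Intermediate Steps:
d(M, f) = (12 + M)/(-4 + M)
n = 289 (n = 17**2 = 289)
l = 16 (l = (6 - 2)**2 = 4**2 = 16)
(d(12, -22) + n)*l = ((12 + 12)/(-4 + 12) + 289)*16 = (24/8 + 289)*16 = ((1/8)*24 + 289)*16 = (3 + 289)*16 = 292*16 = 4672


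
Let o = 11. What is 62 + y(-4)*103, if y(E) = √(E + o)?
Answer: 62 + 103*√7 ≈ 334.51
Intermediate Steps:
y(E) = √(11 + E) (y(E) = √(E + 11) = √(11 + E))
62 + y(-4)*103 = 62 + √(11 - 4)*103 = 62 + √7*103 = 62 + 103*√7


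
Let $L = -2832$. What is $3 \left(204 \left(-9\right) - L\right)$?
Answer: $2988$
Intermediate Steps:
$3 \left(204 \left(-9\right) - L\right) = 3 \left(204 \left(-9\right) - -2832\right) = 3 \left(-1836 + 2832\right) = 3 \cdot 996 = 2988$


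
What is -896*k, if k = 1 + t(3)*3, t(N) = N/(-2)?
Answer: 3136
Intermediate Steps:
t(N) = -N/2 (t(N) = N*(-½) = -N/2)
k = -7/2 (k = 1 - ½*3*3 = 1 - 3/2*3 = 1 - 9/2 = -7/2 ≈ -3.5000)
-896*k = -896*(-7/2) = 3136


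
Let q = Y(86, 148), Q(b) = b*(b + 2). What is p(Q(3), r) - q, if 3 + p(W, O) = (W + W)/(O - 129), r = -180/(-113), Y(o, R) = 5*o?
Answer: -2079097/4799 ≈ -433.24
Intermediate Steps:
r = 180/113 (r = -180*(-1/113) = 180/113 ≈ 1.5929)
Q(b) = b*(2 + b)
q = 430 (q = 5*86 = 430)
p(W, O) = -3 + 2*W/(-129 + O) (p(W, O) = -3 + (W + W)/(O - 129) = -3 + (2*W)/(-129 + O) = -3 + 2*W/(-129 + O))
p(Q(3), r) - q = (387 - 3*180/113 + 2*(3*(2 + 3)))/(-129 + 180/113) - 1*430 = (387 - 540/113 + 2*(3*5))/(-14397/113) - 430 = -113*(387 - 540/113 + 2*15)/14397 - 430 = -113*(387 - 540/113 + 30)/14397 - 430 = -113/14397*46581/113 - 430 = -15527/4799 - 430 = -2079097/4799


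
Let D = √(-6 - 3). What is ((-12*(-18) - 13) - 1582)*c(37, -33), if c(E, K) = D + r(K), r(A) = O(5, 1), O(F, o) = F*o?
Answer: -6895 - 4137*I ≈ -6895.0 - 4137.0*I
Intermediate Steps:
r(A) = 5 (r(A) = 5*1 = 5)
D = 3*I (D = √(-9) = 3*I ≈ 3.0*I)
c(E, K) = 5 + 3*I (c(E, K) = 3*I + 5 = 5 + 3*I)
((-12*(-18) - 13) - 1582)*c(37, -33) = ((-12*(-18) - 13) - 1582)*(5 + 3*I) = ((216 - 13) - 1582)*(5 + 3*I) = (203 - 1582)*(5 + 3*I) = -1379*(5 + 3*I) = -6895 - 4137*I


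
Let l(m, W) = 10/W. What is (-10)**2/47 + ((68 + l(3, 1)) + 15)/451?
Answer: 49471/21197 ≈ 2.3339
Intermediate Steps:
(-10)**2/47 + ((68 + l(3, 1)) + 15)/451 = (-10)**2/47 + ((68 + 10/1) + 15)/451 = 100*(1/47) + ((68 + 10*1) + 15)*(1/451) = 100/47 + ((68 + 10) + 15)*(1/451) = 100/47 + (78 + 15)*(1/451) = 100/47 + 93*(1/451) = 100/47 + 93/451 = 49471/21197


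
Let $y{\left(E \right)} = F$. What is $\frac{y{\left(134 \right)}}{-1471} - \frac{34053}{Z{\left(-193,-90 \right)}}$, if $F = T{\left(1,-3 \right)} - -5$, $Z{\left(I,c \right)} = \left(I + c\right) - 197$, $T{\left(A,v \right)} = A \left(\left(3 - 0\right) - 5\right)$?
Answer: $\frac{16696841}{235360} \approx 70.942$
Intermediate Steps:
$T{\left(A,v \right)} = - 2 A$ ($T{\left(A,v \right)} = A \left(\left(3 + 0\right) - 5\right) = A \left(3 - 5\right) = A \left(-2\right) = - 2 A$)
$Z{\left(I,c \right)} = -197 + I + c$
$F = 3$ ($F = \left(-2\right) 1 - -5 = -2 + 5 = 3$)
$y{\left(E \right)} = 3$
$\frac{y{\left(134 \right)}}{-1471} - \frac{34053}{Z{\left(-193,-90 \right)}} = \frac{3}{-1471} - \frac{34053}{-197 - 193 - 90} = 3 \left(- \frac{1}{1471}\right) - \frac{34053}{-480} = - \frac{3}{1471} - - \frac{11351}{160} = - \frac{3}{1471} + \frac{11351}{160} = \frac{16696841}{235360}$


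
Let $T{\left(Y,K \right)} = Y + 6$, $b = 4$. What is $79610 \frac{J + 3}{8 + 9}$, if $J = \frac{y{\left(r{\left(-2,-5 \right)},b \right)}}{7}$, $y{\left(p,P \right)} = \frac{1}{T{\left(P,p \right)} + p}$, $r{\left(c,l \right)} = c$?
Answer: $\frac{6727045}{476} \approx 14132.0$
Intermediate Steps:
$T{\left(Y,K \right)} = 6 + Y$
$y{\left(p,P \right)} = \frac{1}{6 + P + p}$ ($y{\left(p,P \right)} = \frac{1}{\left(6 + P\right) + p} = \frac{1}{6 + P + p}$)
$J = \frac{1}{56}$ ($J = \frac{1}{\left(6 + 4 - 2\right) 7} = \frac{1}{8} \cdot \frac{1}{7} = \frac{1}{56} \approx 0.017857$)
$79610 \frac{J + 3}{8 + 9} = 79610 \frac{\frac{1}{56} + 3}{8 + 9} = 79610 \frac{169}{56 \cdot 17} = 79610 \cdot \frac{169}{56} \cdot \frac{1}{17} = 79610 \cdot \frac{169}{952} = \frac{6727045}{476}$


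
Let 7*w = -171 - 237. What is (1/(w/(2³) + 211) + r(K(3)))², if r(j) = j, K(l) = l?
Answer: 18361225/2033476 ≈ 9.0295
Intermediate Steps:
w = -408/7 (w = (-171 - 237)/7 = (⅐)*(-408) = -408/7 ≈ -58.286)
(1/(w/(2³) + 211) + r(K(3)))² = (1/(-408/(7*(2³)) + 211) + 3)² = (1/(-408/7/8 + 211) + 3)² = (1/(-408/7*⅛ + 211) + 3)² = (1/(-51/7 + 211) + 3)² = (1/(1426/7) + 3)² = (7/1426 + 3)² = (4285/1426)² = 18361225/2033476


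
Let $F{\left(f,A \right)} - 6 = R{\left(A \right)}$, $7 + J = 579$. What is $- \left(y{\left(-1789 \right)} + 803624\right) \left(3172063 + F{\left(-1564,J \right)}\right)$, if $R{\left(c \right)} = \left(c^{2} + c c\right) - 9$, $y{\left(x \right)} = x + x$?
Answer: $-3061318415688$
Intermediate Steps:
$y{\left(x \right)} = 2 x$
$J = 572$ ($J = -7 + 579 = 572$)
$R{\left(c \right)} = -9 + 2 c^{2}$ ($R{\left(c \right)} = \left(c^{2} + c^{2}\right) - 9 = 2 c^{2} - 9 = -9 + 2 c^{2}$)
$F{\left(f,A \right)} = -3 + 2 A^{2}$ ($F{\left(f,A \right)} = 6 + \left(-9 + 2 A^{2}\right) = -3 + 2 A^{2}$)
$- \left(y{\left(-1789 \right)} + 803624\right) \left(3172063 + F{\left(-1564,J \right)}\right) = - \left(2 \left(-1789\right) + 803624\right) \left(3172063 - \left(3 - 2 \cdot 572^{2}\right)\right) = - \left(-3578 + 803624\right) \left(3172063 + \left(-3 + 2 \cdot 327184\right)\right) = - 800046 \left(3172063 + \left(-3 + 654368\right)\right) = - 800046 \left(3172063 + 654365\right) = - 800046 \cdot 3826428 = \left(-1\right) 3061318415688 = -3061318415688$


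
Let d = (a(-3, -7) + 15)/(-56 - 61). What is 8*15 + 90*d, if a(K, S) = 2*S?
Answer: 1550/13 ≈ 119.23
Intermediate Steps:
d = -1/117 (d = (2*(-7) + 15)/(-56 - 61) = (-14 + 15)/(-117) = 1*(-1/117) = -1/117 ≈ -0.0085470)
8*15 + 90*d = 8*15 + 90*(-1/117) = 120 - 10/13 = 1550/13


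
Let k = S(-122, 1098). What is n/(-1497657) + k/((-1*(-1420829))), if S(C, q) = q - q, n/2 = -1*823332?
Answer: 548888/499219 ≈ 1.0995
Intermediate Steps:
n = -1646664 (n = 2*(-1*823332) = 2*(-823332) = -1646664)
S(C, q) = 0
k = 0
n/(-1497657) + k/((-1*(-1420829))) = -1646664/(-1497657) + 0/((-1*(-1420829))) = -1646664*(-1/1497657) + 0/1420829 = 548888/499219 + 0*(1/1420829) = 548888/499219 + 0 = 548888/499219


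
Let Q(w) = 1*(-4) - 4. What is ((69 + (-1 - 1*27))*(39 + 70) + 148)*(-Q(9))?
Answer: 36936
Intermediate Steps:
Q(w) = -8 (Q(w) = -4 - 4 = -8)
((69 + (-1 - 1*27))*(39 + 70) + 148)*(-Q(9)) = ((69 + (-1 - 1*27))*(39 + 70) + 148)*(-1*(-8)) = ((69 + (-1 - 27))*109 + 148)*8 = ((69 - 28)*109 + 148)*8 = (41*109 + 148)*8 = (4469 + 148)*8 = 4617*8 = 36936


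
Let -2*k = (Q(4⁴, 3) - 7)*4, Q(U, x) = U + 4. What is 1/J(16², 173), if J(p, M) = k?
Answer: -1/506 ≈ -0.0019763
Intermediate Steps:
Q(U, x) = 4 + U
k = -506 (k = -((4 + 4⁴) - 7)*4/2 = -((4 + 256) - 7)*4/2 = -(260 - 7)*4/2 = -253*4/2 = -½*1012 = -506)
J(p, M) = -506
1/J(16², 173) = 1/(-506) = -1/506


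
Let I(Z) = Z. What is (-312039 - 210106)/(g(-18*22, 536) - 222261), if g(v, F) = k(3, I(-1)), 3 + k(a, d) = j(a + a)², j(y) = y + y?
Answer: 104429/44424 ≈ 2.3507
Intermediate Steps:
j(y) = 2*y
k(a, d) = -3 + 16*a² (k(a, d) = -3 + (2*(a + a))² = -3 + (2*(2*a))² = -3 + (4*a)² = -3 + 16*a²)
g(v, F) = 141 (g(v, F) = -3 + 16*3² = -3 + 16*9 = -3 + 144 = 141)
(-312039 - 210106)/(g(-18*22, 536) - 222261) = (-312039 - 210106)/(141 - 222261) = -522145/(-222120) = -522145*(-1/222120) = 104429/44424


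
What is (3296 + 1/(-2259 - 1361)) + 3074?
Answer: 23059399/3620 ≈ 6370.0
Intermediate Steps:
(3296 + 1/(-2259 - 1361)) + 3074 = (3296 + 1/(-3620)) + 3074 = (3296 - 1/3620) + 3074 = 11931519/3620 + 3074 = 23059399/3620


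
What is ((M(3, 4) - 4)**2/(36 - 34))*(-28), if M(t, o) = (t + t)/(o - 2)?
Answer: -14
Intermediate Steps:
M(t, o) = 2*t/(-2 + o) (M(t, o) = (2*t)/(-2 + o) = 2*t/(-2 + o))
((M(3, 4) - 4)**2/(36 - 34))*(-28) = ((2*3/(-2 + 4) - 4)**2/(36 - 34))*(-28) = ((2*3/2 - 4)**2/2)*(-28) = ((2*3*(1/2) - 4)**2/2)*(-28) = ((3 - 4)**2/2)*(-28) = ((1/2)*(-1)**2)*(-28) = ((1/2)*1)*(-28) = (1/2)*(-28) = -14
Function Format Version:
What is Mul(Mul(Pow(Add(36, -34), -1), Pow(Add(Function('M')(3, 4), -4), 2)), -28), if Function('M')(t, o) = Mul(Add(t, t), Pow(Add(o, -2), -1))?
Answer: -14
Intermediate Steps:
Function('M')(t, o) = Mul(2, t, Pow(Add(-2, o), -1)) (Function('M')(t, o) = Mul(Mul(2, t), Pow(Add(-2, o), -1)) = Mul(2, t, Pow(Add(-2, o), -1)))
Mul(Mul(Pow(Add(36, -34), -1), Pow(Add(Function('M')(3, 4), -4), 2)), -28) = Mul(Mul(Pow(Add(36, -34), -1), Pow(Add(Mul(2, 3, Pow(Add(-2, 4), -1)), -4), 2)), -28) = Mul(Mul(Pow(2, -1), Pow(Add(Mul(2, 3, Pow(2, -1)), -4), 2)), -28) = Mul(Mul(Rational(1, 2), Pow(Add(Mul(2, 3, Rational(1, 2)), -4), 2)), -28) = Mul(Mul(Rational(1, 2), Pow(Add(3, -4), 2)), -28) = Mul(Mul(Rational(1, 2), Pow(-1, 2)), -28) = Mul(Mul(Rational(1, 2), 1), -28) = Mul(Rational(1, 2), -28) = -14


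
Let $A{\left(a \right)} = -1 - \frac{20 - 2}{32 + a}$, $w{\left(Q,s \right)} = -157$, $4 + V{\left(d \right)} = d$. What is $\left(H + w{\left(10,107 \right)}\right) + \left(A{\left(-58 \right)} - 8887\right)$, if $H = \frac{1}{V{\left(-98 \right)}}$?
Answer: $- \frac{11992765}{1326} \approx -9044.3$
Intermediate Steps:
$V{\left(d \right)} = -4 + d$
$A{\left(a \right)} = -1 - \frac{18}{32 + a}$
$H = - \frac{1}{102}$ ($H = \frac{1}{-4 - 98} = \frac{1}{-102} = - \frac{1}{102} \approx -0.0098039$)
$\left(H + w{\left(10,107 \right)}\right) + \left(A{\left(-58 \right)} - 8887\right) = \left(- \frac{1}{102} - 157\right) - \left(8887 - \frac{-50 - -58}{32 - 58}\right) = - \frac{16015}{102} - \left(8887 - \frac{-50 + 58}{-26}\right) = - \frac{16015}{102} - \frac{115535}{13} = - \frac{11992765}{1326}$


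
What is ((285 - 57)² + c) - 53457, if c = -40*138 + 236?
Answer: -6757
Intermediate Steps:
c = -5284 (c = -5520 + 236 = -5284)
((285 - 57)² + c) - 53457 = ((285 - 57)² - 5284) - 53457 = (228² - 5284) - 53457 = (51984 - 5284) - 53457 = 46700 - 53457 = -6757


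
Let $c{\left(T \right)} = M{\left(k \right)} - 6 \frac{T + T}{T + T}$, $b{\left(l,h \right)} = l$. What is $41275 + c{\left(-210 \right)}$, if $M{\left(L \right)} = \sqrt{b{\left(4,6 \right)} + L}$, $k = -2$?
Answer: $41269 + \sqrt{2} \approx 41270.0$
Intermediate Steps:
$M{\left(L \right)} = \sqrt{4 + L}$
$c{\left(T \right)} = -6 + \sqrt{2}$ ($c{\left(T \right)} = \sqrt{4 - 2} - 6 \frac{T + T}{T + T} = \sqrt{2} - 6 \frac{2 T}{2 T} = \sqrt{2} - 6 \cdot 2 T \frac{1}{2 T} = \sqrt{2} - 6 = -6 + \sqrt{2}$)
$41275 + c{\left(-210 \right)} = 41275 - \left(6 - \sqrt{2}\right) = 41269 + \sqrt{2}$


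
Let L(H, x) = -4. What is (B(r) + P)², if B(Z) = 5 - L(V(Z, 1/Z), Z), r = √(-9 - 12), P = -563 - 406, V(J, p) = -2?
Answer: 921600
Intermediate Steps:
P = -969
r = I*√21 (r = √(-21) = I*√21 ≈ 4.5826*I)
B(Z) = 9 (B(Z) = 5 - 1*(-4) = 5 + 4 = 9)
(B(r) + P)² = (9 - 969)² = (-960)² = 921600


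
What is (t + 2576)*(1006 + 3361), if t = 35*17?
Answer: 13847757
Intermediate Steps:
t = 595
(t + 2576)*(1006 + 3361) = (595 + 2576)*(1006 + 3361) = 3171*4367 = 13847757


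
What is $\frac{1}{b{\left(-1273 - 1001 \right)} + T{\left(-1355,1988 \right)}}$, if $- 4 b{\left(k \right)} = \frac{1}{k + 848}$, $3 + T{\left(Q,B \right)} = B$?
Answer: $\frac{5704}{11322441} \approx 0.00050378$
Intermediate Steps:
$T{\left(Q,B \right)} = -3 + B$
$b{\left(k \right)} = - \frac{1}{4 \left(848 + k\right)}$ ($b{\left(k \right)} = - \frac{1}{4 \left(k + 848\right)} = - \frac{1}{4 \left(848 + k\right)}$)
$\frac{1}{b{\left(-1273 - 1001 \right)} + T{\left(-1355,1988 \right)}} = \frac{1}{- \frac{1}{3392 + 4 \left(-1273 - 1001\right)} + \left(-3 + 1988\right)} = \frac{1}{- \frac{1}{3392 + 4 \left(-1273 - 1001\right)} + 1985} = \frac{1}{- \frac{1}{3392 + 4 \left(-2274\right)} + 1985} = \frac{1}{- \frac{1}{3392 - 9096} + 1985} = \frac{1}{- \frac{1}{-5704} + 1985} = \frac{1}{\left(-1\right) \left(- \frac{1}{5704}\right) + 1985} = \frac{1}{\frac{1}{5704} + 1985} = \frac{1}{\frac{11322441}{5704}} = \frac{5704}{11322441}$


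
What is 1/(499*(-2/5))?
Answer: -5/998 ≈ -0.0050100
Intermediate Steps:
1/(499*(-2/5)) = 1/(-998/5) = -5/998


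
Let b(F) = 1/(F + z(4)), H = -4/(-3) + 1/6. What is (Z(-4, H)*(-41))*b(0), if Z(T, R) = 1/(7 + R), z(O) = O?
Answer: -41/34 ≈ -1.2059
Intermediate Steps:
H = 3/2 (H = -4*(-1/3) + 1*(1/6) = 4/3 + 1/6 = 3/2 ≈ 1.5000)
b(F) = 1/(4 + F) (b(F) = 1/(F + 4) = 1/(4 + F))
(Z(-4, H)*(-41))*b(0) = (-41/(7 + 3/2))/(4 + 0) = (-41/(17/2))/4 = ((2/17)*(-41))*(1/4) = -82/17*1/4 = -41/34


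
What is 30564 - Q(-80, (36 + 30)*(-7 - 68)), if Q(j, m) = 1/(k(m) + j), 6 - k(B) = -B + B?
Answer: 2261737/74 ≈ 30564.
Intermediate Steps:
k(B) = 6 (k(B) = 6 - (-B + B) = 6 - 1*0 = 6 + 0 = 6)
Q(j, m) = 1/(6 + j)
30564 - Q(-80, (36 + 30)*(-7 - 68)) = 30564 - 1/(6 - 80) = 30564 - 1/(-74) = 30564 - 1*(-1/74) = 30564 + 1/74 = 2261737/74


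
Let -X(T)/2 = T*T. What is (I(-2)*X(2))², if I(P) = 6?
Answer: 2304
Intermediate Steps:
X(T) = -2*T² (X(T) = -2*T*T = -2*T²)
(I(-2)*X(2))² = (6*(-2*2²))² = (6*(-2*4))² = (6*(-8))² = (-48)² = 2304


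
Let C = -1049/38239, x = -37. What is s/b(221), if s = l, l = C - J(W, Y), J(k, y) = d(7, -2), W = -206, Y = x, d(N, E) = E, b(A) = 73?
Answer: 75429/2791447 ≈ 0.027021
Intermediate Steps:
Y = -37
J(k, y) = -2
C = -1049/38239 (C = -1049*1/38239 = -1049/38239 ≈ -0.027433)
l = 75429/38239 (l = -1049/38239 - 1*(-2) = -1049/38239 + 2 = 75429/38239 ≈ 1.9726)
s = 75429/38239 ≈ 1.9726
s/b(221) = (75429/38239)/73 = (75429/38239)*(1/73) = 75429/2791447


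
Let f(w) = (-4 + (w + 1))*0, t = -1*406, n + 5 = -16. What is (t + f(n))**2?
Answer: 164836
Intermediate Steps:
n = -21 (n = -5 - 16 = -21)
t = -406
f(w) = 0 (f(w) = (-4 + (1 + w))*0 = (-3 + w)*0 = 0)
(t + f(n))**2 = (-406 + 0)**2 = (-406)**2 = 164836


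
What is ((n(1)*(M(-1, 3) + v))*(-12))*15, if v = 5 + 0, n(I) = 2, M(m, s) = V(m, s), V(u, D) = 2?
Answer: -2520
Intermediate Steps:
M(m, s) = 2
v = 5
((n(1)*(M(-1, 3) + v))*(-12))*15 = ((2*(2 + 5))*(-12))*15 = ((2*7)*(-12))*15 = (14*(-12))*15 = -168*15 = -2520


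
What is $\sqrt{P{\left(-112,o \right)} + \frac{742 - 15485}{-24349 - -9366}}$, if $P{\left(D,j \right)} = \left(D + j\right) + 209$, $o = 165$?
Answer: $\frac{\sqrt{59037350087}}{14983} \approx 16.217$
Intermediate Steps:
$P{\left(D,j \right)} = 209 + D + j$
$\sqrt{P{\left(-112,o \right)} + \frac{742 - 15485}{-24349 - -9366}} = \sqrt{\left(209 - 112 + 165\right) + \frac{742 - 15485}{-24349 - -9366}} = \sqrt{262 - \frac{14743}{-24349 + \left(-1376 + 10742\right)}} = \sqrt{262 - \frac{14743}{-24349 + 9366}} = \sqrt{262 - \frac{14743}{-14983}} = \sqrt{262 - - \frac{14743}{14983}} = \sqrt{262 + \frac{14743}{14983}} = \sqrt{\frac{3940289}{14983}} = \frac{\sqrt{59037350087}}{14983}$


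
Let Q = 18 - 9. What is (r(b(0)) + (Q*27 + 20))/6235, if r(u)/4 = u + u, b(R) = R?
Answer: 263/6235 ≈ 0.042181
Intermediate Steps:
Q = 9
r(u) = 8*u (r(u) = 4*(u + u) = 4*(2*u) = 8*u)
(r(b(0)) + (Q*27 + 20))/6235 = (8*0 + (9*27 + 20))/6235 = (0 + (243 + 20))*(1/6235) = (0 + 263)*(1/6235) = 263*(1/6235) = 263/6235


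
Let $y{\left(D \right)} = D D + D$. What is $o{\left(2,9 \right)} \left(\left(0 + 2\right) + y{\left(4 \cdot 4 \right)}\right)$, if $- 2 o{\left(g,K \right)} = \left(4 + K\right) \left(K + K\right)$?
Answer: $-32058$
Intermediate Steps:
$y{\left(D \right)} = D + D^{2}$ ($y{\left(D \right)} = D^{2} + D = D + D^{2}$)
$o{\left(g,K \right)} = - K \left(4 + K\right)$ ($o{\left(g,K \right)} = - \frac{\left(4 + K\right) \left(K + K\right)}{2} = - \frac{\left(4 + K\right) 2 K}{2} = - \frac{2 K \left(4 + K\right)}{2} = - K \left(4 + K\right)$)
$o{\left(2,9 \right)} \left(\left(0 + 2\right) + y{\left(4 \cdot 4 \right)}\right) = \left(-1\right) 9 \left(4 + 9\right) \left(\left(0 + 2\right) + 4 \cdot 4 \left(1 + 4 \cdot 4\right)\right) = \left(-1\right) 9 \cdot 13 \left(2 + 16 \left(1 + 16\right)\right) = - 117 \left(2 + 16 \cdot 17\right) = - 117 \left(2 + 272\right) = \left(-117\right) 274 = -32058$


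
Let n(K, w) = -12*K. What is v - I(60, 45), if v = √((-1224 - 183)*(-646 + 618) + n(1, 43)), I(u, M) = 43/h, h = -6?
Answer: 43/6 + 6*√1094 ≈ 205.62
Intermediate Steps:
I(u, M) = -43/6 (I(u, M) = 43/(-6) = 43*(-⅙) = -43/6)
v = 6*√1094 (v = √((-1224 - 183)*(-646 + 618) - 12*1) = √(-1407*(-28) - 12) = √(39396 - 12) = √39384 = 6*√1094 ≈ 198.45)
v - I(60, 45) = 6*√1094 - 1*(-43/6) = 6*√1094 + 43/6 = 43/6 + 6*√1094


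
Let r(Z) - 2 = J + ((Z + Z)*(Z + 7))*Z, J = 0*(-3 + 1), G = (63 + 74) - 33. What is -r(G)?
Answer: -2401154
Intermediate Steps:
G = 104 (G = 137 - 33 = 104)
J = 0 (J = 0*(-2) = 0)
r(Z) = 2 + 2*Z**2*(7 + Z) (r(Z) = 2 + (0 + ((Z + Z)*(Z + 7))*Z) = 2 + (0 + ((2*Z)*(7 + Z))*Z) = 2 + (0 + (2*Z*(7 + Z))*Z) = 2 + (0 + 2*Z**2*(7 + Z)) = 2 + 2*Z**2*(7 + Z))
-r(G) = -(2 + 2*104**3 + 14*104**2) = -(2 + 2*1124864 + 14*10816) = -(2 + 2249728 + 151424) = -1*2401154 = -2401154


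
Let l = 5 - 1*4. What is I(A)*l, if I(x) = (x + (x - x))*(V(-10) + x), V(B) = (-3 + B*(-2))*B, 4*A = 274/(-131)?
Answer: 6120749/68644 ≈ 89.167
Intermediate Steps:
A = -137/262 (A = (274/(-131))/4 = (274*(-1/131))/4 = (¼)*(-274/131) = -137/262 ≈ -0.52290)
l = 1 (l = 5 - 4 = 1)
V(B) = B*(-3 - 2*B) (V(B) = (-3 - 2*B)*B = B*(-3 - 2*B))
I(x) = x*(-170 + x) (I(x) = (x + (x - x))*(-1*(-10)*(3 + 2*(-10)) + x) = (x + 0)*(-1*(-10)*(3 - 20) + x) = x*(-1*(-10)*(-17) + x) = x*(-170 + x))
I(A)*l = -137*(-170 - 137/262)/262*1 = -137/262*(-44677/262)*1 = (6120749/68644)*1 = 6120749/68644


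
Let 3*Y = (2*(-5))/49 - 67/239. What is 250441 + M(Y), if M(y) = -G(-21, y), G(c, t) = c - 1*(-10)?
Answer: 250452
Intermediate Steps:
G(c, t) = 10 + c (G(c, t) = c + 10 = 10 + c)
Y = -1891/11711 (Y = ((2*(-5))/49 - 67/239)/3 = (-10*1/49 - 67*1/239)/3 = (-10/49 - 67/239)/3 = (⅓)*(-5673/11711) = -1891/11711 ≈ -0.16147)
M(y) = 11 (M(y) = -(10 - 21) = -1*(-11) = 11)
250441 + M(Y) = 250441 + 11 = 250452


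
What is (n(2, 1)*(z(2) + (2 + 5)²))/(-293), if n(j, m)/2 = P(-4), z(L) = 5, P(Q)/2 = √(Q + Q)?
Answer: -432*I*√2/293 ≈ -2.0851*I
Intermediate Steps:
P(Q) = 2*√2*√Q (P(Q) = 2*√(Q + Q) = 2*√(2*Q) = 2*(√2*√Q) = 2*√2*√Q)
n(j, m) = 8*I*√2 (n(j, m) = 2*(2*√2*√(-4)) = 2*(2*√2*(2*I)) = 2*(4*I*√2) = 8*I*√2)
(n(2, 1)*(z(2) + (2 + 5)²))/(-293) = ((8*I*√2)*(5 + (2 + 5)²))/(-293) = ((8*I*√2)*(5 + 7²))*(-1/293) = ((8*I*√2)*(5 + 49))*(-1/293) = ((8*I*√2)*54)*(-1/293) = (432*I*√2)*(-1/293) = -432*I*√2/293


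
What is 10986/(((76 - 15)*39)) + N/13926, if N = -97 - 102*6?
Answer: 50434775/11043318 ≈ 4.5670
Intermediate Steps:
N = -709 (N = -97 - 612 = -709)
10986/(((76 - 15)*39)) + N/13926 = 10986/(((76 - 15)*39)) - 709/13926 = 10986/((61*39)) - 709*1/13926 = 10986/2379 - 709/13926 = 10986*(1/2379) - 709/13926 = 3662/793 - 709/13926 = 50434775/11043318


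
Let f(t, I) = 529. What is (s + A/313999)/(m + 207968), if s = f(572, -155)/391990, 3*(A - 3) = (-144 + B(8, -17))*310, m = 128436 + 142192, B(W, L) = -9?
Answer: -6030080459/58907734051713960 ≈ -1.0236e-7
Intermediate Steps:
m = 270628
A = -15807 (A = 3 + ((-144 - 9)*310)/3 = 3 + (-153*310)/3 = 3 + (1/3)*(-47430) = 3 - 15810 = -15807)
s = 529/391990 ≈ 0.0013495
(s + A/313999)/(m + 207968) = (529/391990 - 15807/313999)/(270628 + 207968) = (529/391990 - 15807*1/313999)/478596 = (529/391990 - 15807/313999)*(1/478596) = -6030080459/123084468010*1/478596 = -6030080459/58907734051713960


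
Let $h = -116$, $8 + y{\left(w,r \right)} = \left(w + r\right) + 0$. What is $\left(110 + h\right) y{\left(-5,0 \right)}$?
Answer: $78$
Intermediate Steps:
$y{\left(w,r \right)} = -8 + r + w$ ($y{\left(w,r \right)} = -8 + \left(\left(w + r\right) + 0\right) = -8 + \left(\left(r + w\right) + 0\right) = -8 + \left(r + w\right) = -8 + r + w$)
$\left(110 + h\right) y{\left(-5,0 \right)} = \left(110 - 116\right) \left(-8 + 0 - 5\right) = \left(-6\right) \left(-13\right) = 78$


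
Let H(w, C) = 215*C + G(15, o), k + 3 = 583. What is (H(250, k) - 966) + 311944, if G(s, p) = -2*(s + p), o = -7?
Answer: 435662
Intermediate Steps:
k = 580 (k = -3 + 583 = 580)
G(s, p) = -2*p - 2*s (G(s, p) = -2*(p + s) = -2*p - 2*s)
H(w, C) = -16 + 215*C (H(w, C) = 215*C + (-2*(-7) - 2*15) = 215*C + (14 - 30) = 215*C - 16 = -16 + 215*C)
(H(250, k) - 966) + 311944 = ((-16 + 215*580) - 966) + 311944 = ((-16 + 124700) - 966) + 311944 = (124684 - 966) + 311944 = 123718 + 311944 = 435662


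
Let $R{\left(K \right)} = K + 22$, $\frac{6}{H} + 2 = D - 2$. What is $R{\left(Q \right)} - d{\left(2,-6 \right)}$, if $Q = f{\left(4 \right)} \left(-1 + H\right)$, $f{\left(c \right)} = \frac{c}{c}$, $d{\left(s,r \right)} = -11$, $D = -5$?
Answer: $\frac{94}{3} \approx 31.333$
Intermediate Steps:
$f{\left(c \right)} = 1$
$H = - \frac{2}{3}$ ($H = \frac{6}{-2 - 7} = \frac{6}{-9} = 6 \left(- \frac{1}{9}\right) = - \frac{2}{3} \approx -0.66667$)
$Q = - \frac{5}{3}$ ($Q = 1 \left(-1 - \frac{2}{3}\right) = 1 \left(- \frac{5}{3}\right) = - \frac{5}{3} \approx -1.6667$)
$R{\left(K \right)} = 22 + K$
$R{\left(Q \right)} - d{\left(2,-6 \right)} = \left(22 - \frac{5}{3}\right) - -11 = \frac{61}{3} + 11 = \frac{94}{3}$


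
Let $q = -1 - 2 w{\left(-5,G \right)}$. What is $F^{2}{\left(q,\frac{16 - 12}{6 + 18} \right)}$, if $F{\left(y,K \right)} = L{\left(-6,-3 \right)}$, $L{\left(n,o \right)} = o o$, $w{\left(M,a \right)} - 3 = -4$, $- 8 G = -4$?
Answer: $81$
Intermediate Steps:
$G = \frac{1}{2}$ ($G = \left(- \frac{1}{8}\right) \left(-4\right) = \frac{1}{2} \approx 0.5$)
$w{\left(M,a \right)} = -1$ ($w{\left(M,a \right)} = 3 - 4 = -1$)
$L{\left(n,o \right)} = o^{2}$
$q = 1$ ($q = -1 - -2 = -1 + 2 = 1$)
$F{\left(y,K \right)} = 9$ ($F{\left(y,K \right)} = \left(-3\right)^{2} = 9$)
$F^{2}{\left(q,\frac{16 - 12}{6 + 18} \right)} = 9^{2} = 81$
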